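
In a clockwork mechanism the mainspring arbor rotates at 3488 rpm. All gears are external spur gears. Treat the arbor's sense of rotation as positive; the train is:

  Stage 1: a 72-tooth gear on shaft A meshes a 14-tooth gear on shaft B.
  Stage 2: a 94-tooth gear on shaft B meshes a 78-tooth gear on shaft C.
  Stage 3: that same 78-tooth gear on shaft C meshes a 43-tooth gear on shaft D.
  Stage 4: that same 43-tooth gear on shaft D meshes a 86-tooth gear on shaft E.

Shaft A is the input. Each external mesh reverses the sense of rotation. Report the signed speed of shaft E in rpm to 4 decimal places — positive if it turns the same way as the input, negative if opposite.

Stage 1 [72T→14T]: ω = 3488.0000×72/14 = 17938.2857 rpm, dir flips to −; running = −17938.2857
Stage 2 [94T→78T]: ω = 17938.2857×94/78 = 21617.9341 rpm, dir flips to +; running = +21617.9341
Stage 3 [78T→43T]: ω = 21617.9341×78/43 = 39213.9269 rpm, dir flips to −; running = −39213.9269
Stage 4 [43T→86T]: ω = 39213.9269×43/86 = 19606.9635 rpm, dir flips to +; running = +19606.9635

+19606.9635 rpm (same as input, |ω| = 19606.9635 rpm)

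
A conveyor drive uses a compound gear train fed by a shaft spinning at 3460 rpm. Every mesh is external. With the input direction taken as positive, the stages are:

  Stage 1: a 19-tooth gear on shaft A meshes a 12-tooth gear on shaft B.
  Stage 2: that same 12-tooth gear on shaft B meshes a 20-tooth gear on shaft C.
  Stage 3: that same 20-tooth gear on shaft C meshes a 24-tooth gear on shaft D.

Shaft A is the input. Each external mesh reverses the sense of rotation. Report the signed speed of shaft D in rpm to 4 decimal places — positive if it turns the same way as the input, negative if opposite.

-2739.1667 rpm (opposite to input, |ω| = 2739.1667 rpm)

Stage 1 [19T→12T]: ω = 3460.0000×19/12 = 5478.3333 rpm, dir flips to −; running = −5478.3333
Stage 2 [12T→20T]: ω = 5478.3333×12/20 = 3287.0000 rpm, dir flips to +; running = +3287.0000
Stage 3 [20T→24T]: ω = 3287.0000×20/24 = 2739.1667 rpm, dir flips to −; running = −2739.1667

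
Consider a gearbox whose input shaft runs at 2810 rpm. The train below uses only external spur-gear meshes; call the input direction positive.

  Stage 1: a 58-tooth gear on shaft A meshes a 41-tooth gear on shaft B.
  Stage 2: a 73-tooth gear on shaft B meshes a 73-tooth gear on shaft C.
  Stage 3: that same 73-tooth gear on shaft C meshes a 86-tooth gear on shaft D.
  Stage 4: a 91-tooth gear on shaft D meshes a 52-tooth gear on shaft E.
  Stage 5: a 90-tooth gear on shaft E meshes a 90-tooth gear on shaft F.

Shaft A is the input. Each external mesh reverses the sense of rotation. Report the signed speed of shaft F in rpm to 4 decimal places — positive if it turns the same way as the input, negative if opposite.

-5904.9050 rpm (opposite to input, |ω| = 5904.9050 rpm)

Stage 1 [58T→41T]: ω = 2810.0000×58/41 = 3975.1220 rpm, dir flips to −; running = −3975.1220
Stage 2 [73T→73T]: ω = 3975.1220×73/73 = 3975.1220 rpm, dir flips to +; running = +3975.1220
Stage 3 [73T→86T]: ω = 3975.1220×73/86 = 3374.2314 rpm, dir flips to −; running = −3374.2314
Stage 4 [91T→52T]: ω = 3374.2314×91/52 = 5904.9050 rpm, dir flips to +; running = +5904.9050
Stage 5 [90T→90T]: ω = 5904.9050×90/90 = 5904.9050 rpm, dir flips to −; running = −5904.9050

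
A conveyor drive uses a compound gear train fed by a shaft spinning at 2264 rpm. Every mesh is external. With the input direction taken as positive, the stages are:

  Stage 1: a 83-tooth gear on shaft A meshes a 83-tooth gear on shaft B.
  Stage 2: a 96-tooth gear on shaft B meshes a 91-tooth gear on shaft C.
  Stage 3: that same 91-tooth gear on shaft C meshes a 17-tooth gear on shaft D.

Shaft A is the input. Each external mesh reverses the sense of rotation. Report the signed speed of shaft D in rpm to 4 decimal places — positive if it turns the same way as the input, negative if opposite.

-12784.9412 rpm (opposite to input, |ω| = 12784.9412 rpm)

Stage 1 [83T→83T]: ω = 2264.0000×83/83 = 2264.0000 rpm, dir flips to −; running = −2264.0000
Stage 2 [96T→91T]: ω = 2264.0000×96/91 = 2388.3956 rpm, dir flips to +; running = +2388.3956
Stage 3 [91T→17T]: ω = 2388.3956×91/17 = 12784.9412 rpm, dir flips to −; running = −12784.9412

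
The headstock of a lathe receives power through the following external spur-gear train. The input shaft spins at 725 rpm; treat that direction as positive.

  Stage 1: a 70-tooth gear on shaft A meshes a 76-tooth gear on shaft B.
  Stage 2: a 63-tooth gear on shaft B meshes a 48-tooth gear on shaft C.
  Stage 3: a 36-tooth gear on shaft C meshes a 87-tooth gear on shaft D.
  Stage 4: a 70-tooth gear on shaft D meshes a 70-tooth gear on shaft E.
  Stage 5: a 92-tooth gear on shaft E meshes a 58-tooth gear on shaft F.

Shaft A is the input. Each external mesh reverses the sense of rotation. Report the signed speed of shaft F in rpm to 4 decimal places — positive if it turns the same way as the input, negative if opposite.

-575.2609 rpm (opposite to input, |ω| = 575.2609 rpm)

Stage 1 [70T→76T]: ω = 725.0000×70/76 = 667.7632 rpm, dir flips to −; running = −667.7632
Stage 2 [63T→48T]: ω = 667.7632×63/48 = 876.4391 rpm, dir flips to +; running = +876.4391
Stage 3 [36T→87T]: ω = 876.4391×36/87 = 362.6645 rpm, dir flips to −; running = −362.6645
Stage 4 [70T→70T]: ω = 362.6645×70/70 = 362.6645 rpm, dir flips to +; running = +362.6645
Stage 5 [92T→58T]: ω = 362.6645×92/58 = 575.2609 rpm, dir flips to −; running = −575.2609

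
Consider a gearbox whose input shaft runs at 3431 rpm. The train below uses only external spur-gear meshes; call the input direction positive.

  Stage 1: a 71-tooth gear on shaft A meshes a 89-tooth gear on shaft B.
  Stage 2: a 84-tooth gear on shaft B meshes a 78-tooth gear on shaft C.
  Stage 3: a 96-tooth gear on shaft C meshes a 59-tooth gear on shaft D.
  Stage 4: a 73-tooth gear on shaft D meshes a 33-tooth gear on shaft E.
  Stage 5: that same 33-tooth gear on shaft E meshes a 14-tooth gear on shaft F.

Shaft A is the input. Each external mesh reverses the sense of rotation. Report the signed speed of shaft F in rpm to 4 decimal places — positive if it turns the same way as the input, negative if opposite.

Stage 1 [71T→89T]: ω = 3431.0000×71/89 = 2737.0899 rpm, dir flips to −; running = −2737.0899
Stage 2 [84T→78T]: ω = 2737.0899×84/78 = 2947.6353 rpm, dir flips to +; running = +2947.6353
Stage 3 [96T→59T]: ω = 2947.6353×96/59 = 4796.1523 rpm, dir flips to −; running = −4796.1523
Stage 4 [73T→33T]: ω = 4796.1523×73/33 = 10609.6702 rpm, dir flips to +; running = +10609.6702
Stage 5 [33T→14T]: ω = 10609.6702×33/14 = 25008.5084 rpm, dir flips to −; running = −25008.5084

-25008.5084 rpm (opposite to input, |ω| = 25008.5084 rpm)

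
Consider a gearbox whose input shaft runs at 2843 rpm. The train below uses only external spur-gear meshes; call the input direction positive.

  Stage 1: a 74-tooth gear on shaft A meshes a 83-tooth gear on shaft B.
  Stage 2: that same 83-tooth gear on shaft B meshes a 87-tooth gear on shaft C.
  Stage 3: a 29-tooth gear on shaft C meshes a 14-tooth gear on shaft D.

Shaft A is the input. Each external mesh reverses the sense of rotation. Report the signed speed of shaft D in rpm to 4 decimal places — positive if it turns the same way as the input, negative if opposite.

-5009.0952 rpm (opposite to input, |ω| = 5009.0952 rpm)

Stage 1 [74T→83T]: ω = 2843.0000×74/83 = 2534.7229 rpm, dir flips to −; running = −2534.7229
Stage 2 [83T→87T]: ω = 2534.7229×83/87 = 2418.1839 rpm, dir flips to +; running = +2418.1839
Stage 3 [29T→14T]: ω = 2418.1839×29/14 = 5009.0952 rpm, dir flips to −; running = −5009.0952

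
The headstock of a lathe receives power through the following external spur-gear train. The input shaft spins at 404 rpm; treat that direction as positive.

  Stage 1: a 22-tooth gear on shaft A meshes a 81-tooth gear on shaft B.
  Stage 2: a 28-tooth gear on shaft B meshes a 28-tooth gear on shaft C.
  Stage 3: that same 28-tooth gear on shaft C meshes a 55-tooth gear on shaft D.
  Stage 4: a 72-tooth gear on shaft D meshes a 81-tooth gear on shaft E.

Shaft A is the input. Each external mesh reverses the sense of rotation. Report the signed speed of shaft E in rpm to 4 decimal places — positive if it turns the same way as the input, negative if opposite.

+49.6549 rpm (same as input, |ω| = 49.6549 rpm)

Stage 1 [22T→81T]: ω = 404.0000×22/81 = 109.7284 rpm, dir flips to −; running = −109.7284
Stage 2 [28T→28T]: ω = 109.7284×28/28 = 109.7284 rpm, dir flips to +; running = +109.7284
Stage 3 [28T→55T]: ω = 109.7284×28/55 = 55.8617 rpm, dir flips to −; running = −55.8617
Stage 4 [72T→81T]: ω = 55.8617×72/81 = 49.6549 rpm, dir flips to +; running = +49.6549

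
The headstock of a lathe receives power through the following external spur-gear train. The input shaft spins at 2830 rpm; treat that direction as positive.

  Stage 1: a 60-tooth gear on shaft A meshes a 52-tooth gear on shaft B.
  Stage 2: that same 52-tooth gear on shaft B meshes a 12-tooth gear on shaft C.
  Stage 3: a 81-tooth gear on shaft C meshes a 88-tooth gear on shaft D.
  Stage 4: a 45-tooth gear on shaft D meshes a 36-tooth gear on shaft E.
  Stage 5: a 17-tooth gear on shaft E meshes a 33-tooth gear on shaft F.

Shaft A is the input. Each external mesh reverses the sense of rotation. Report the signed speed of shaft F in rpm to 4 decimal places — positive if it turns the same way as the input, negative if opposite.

-8386.9447 rpm (opposite to input, |ω| = 8386.9447 rpm)

Stage 1 [60T→52T]: ω = 2830.0000×60/52 = 3265.3846 rpm, dir flips to −; running = −3265.3846
Stage 2 [52T→12T]: ω = 3265.3846×52/12 = 14150.0000 rpm, dir flips to +; running = +14150.0000
Stage 3 [81T→88T]: ω = 14150.0000×81/88 = 13024.4318 rpm, dir flips to −; running = −13024.4318
Stage 4 [45T→36T]: ω = 13024.4318×45/36 = 16280.5398 rpm, dir flips to +; running = +16280.5398
Stage 5 [17T→33T]: ω = 16280.5398×17/33 = 8386.9447 rpm, dir flips to −; running = −8386.9447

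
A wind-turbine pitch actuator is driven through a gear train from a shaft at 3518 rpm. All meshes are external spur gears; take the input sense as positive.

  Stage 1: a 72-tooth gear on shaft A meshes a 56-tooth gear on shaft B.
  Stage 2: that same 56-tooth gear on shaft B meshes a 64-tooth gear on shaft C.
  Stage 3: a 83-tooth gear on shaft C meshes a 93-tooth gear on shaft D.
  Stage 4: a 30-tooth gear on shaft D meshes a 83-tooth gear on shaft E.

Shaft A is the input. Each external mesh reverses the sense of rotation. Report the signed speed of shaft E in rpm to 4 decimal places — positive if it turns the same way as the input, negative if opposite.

+1276.6935 rpm (same as input, |ω| = 1276.6935 rpm)

Stage 1 [72T→56T]: ω = 3518.0000×72/56 = 4523.1429 rpm, dir flips to −; running = −4523.1429
Stage 2 [56T→64T]: ω = 4523.1429×56/64 = 3957.7500 rpm, dir flips to +; running = +3957.7500
Stage 3 [83T→93T]: ω = 3957.7500×83/93 = 3532.1855 rpm, dir flips to −; running = −3532.1855
Stage 4 [30T→83T]: ω = 3532.1855×30/83 = 1276.6935 rpm, dir flips to +; running = +1276.6935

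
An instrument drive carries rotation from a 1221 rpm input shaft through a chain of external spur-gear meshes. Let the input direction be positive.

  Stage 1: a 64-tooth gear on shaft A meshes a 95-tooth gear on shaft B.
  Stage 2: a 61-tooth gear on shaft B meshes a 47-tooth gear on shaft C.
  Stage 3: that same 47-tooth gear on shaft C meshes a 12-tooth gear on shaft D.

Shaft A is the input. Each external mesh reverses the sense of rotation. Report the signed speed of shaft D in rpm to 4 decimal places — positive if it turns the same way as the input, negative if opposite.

-4181.3895 rpm (opposite to input, |ω| = 4181.3895 rpm)

Stage 1 [64T→95T]: ω = 1221.0000×64/95 = 822.5684 rpm, dir flips to −; running = −822.5684
Stage 2 [61T→47T]: ω = 822.5684×61/47 = 1067.5888 rpm, dir flips to +; running = +1067.5888
Stage 3 [47T→12T]: ω = 1067.5888×47/12 = 4181.3895 rpm, dir flips to −; running = −4181.3895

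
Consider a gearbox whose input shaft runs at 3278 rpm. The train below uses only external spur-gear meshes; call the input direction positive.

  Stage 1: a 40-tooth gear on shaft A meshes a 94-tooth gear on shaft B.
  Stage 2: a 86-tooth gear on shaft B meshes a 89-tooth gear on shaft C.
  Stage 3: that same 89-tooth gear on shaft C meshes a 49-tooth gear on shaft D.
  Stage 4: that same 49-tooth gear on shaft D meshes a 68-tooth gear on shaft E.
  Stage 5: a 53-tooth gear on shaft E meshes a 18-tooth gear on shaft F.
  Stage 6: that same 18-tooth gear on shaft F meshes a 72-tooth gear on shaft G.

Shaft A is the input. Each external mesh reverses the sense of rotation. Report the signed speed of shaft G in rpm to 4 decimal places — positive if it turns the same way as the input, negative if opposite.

+1298.5958 rpm (same as input, |ω| = 1298.5958 rpm)

Stage 1 [40T→94T]: ω = 3278.0000×40/94 = 1394.8936 rpm, dir flips to −; running = −1394.8936
Stage 2 [86T→89T]: ω = 1394.8936×86/89 = 1347.8747 rpm, dir flips to +; running = +1347.8747
Stage 3 [89T→49T]: ω = 1347.8747×89/49 = 2448.1806 rpm, dir flips to −; running = −2448.1806
Stage 4 [49T→68T]: ω = 2448.1806×49/68 = 1764.1302 rpm, dir flips to +; running = +1764.1302
Stage 5 [53T→18T]: ω = 1764.1302×53/18 = 5194.3833 rpm, dir flips to −; running = −5194.3833
Stage 6 [18T→72T]: ω = 5194.3833×18/72 = 1298.5958 rpm, dir flips to +; running = +1298.5958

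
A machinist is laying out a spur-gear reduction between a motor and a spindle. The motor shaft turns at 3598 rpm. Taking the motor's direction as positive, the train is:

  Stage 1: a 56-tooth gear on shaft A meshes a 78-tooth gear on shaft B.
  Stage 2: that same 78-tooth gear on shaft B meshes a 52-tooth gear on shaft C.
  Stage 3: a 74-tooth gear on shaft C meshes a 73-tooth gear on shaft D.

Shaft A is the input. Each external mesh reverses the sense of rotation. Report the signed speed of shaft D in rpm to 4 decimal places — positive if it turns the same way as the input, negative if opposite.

-3927.8483 rpm (opposite to input, |ω| = 3927.8483 rpm)

Stage 1 [56T→78T]: ω = 3598.0000×56/78 = 2583.1795 rpm, dir flips to −; running = −2583.1795
Stage 2 [78T→52T]: ω = 2583.1795×78/52 = 3874.7692 rpm, dir flips to +; running = +3874.7692
Stage 3 [74T→73T]: ω = 3874.7692×74/73 = 3927.8483 rpm, dir flips to −; running = −3927.8483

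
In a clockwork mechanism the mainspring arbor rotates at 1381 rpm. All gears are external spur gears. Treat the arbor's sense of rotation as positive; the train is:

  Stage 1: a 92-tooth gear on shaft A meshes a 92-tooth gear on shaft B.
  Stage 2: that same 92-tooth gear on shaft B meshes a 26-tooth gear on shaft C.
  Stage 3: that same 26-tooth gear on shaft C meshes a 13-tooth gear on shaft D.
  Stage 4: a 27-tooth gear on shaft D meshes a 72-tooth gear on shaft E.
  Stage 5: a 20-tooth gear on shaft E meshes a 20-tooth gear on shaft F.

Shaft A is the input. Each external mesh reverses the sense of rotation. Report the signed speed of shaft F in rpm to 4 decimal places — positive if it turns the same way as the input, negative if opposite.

Stage 1 [92T→92T]: ω = 1381.0000×92/92 = 1381.0000 rpm, dir flips to −; running = −1381.0000
Stage 2 [92T→26T]: ω = 1381.0000×92/26 = 4886.6154 rpm, dir flips to +; running = +4886.6154
Stage 3 [26T→13T]: ω = 4886.6154×26/13 = 9773.2308 rpm, dir flips to −; running = −9773.2308
Stage 4 [27T→72T]: ω = 9773.2308×27/72 = 3664.9615 rpm, dir flips to +; running = +3664.9615
Stage 5 [20T→20T]: ω = 3664.9615×20/20 = 3664.9615 rpm, dir flips to −; running = −3664.9615

-3664.9615 rpm (opposite to input, |ω| = 3664.9615 rpm)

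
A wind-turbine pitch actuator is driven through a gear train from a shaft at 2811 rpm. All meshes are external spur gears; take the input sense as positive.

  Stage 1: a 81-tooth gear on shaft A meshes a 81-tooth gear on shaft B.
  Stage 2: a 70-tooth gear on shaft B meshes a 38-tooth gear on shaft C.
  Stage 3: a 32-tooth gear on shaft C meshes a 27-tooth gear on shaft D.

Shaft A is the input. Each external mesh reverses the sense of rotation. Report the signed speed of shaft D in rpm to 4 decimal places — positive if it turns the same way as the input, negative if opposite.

-6137.0760 rpm (opposite to input, |ω| = 6137.0760 rpm)

Stage 1 [81T→81T]: ω = 2811.0000×81/81 = 2811.0000 rpm, dir flips to −; running = −2811.0000
Stage 2 [70T→38T]: ω = 2811.0000×70/38 = 5178.1579 rpm, dir flips to +; running = +5178.1579
Stage 3 [32T→27T]: ω = 5178.1579×32/27 = 6137.0760 rpm, dir flips to −; running = −6137.0760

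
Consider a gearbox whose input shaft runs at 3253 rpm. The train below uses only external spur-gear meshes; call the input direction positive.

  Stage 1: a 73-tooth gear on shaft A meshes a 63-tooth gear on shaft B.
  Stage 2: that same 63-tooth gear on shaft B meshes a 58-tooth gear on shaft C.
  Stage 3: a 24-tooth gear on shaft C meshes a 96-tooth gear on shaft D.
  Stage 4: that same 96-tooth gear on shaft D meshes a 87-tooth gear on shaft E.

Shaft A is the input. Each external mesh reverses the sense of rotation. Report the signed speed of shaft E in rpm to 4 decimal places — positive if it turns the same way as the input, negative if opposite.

Stage 1 [73T→63T]: ω = 3253.0000×73/63 = 3769.3492 rpm, dir flips to −; running = −3769.3492
Stage 2 [63T→58T]: ω = 3769.3492×63/58 = 4094.2931 rpm, dir flips to +; running = +4094.2931
Stage 3 [24T→96T]: ω = 4094.2931×24/96 = 1023.5733 rpm, dir flips to −; running = −1023.5733
Stage 4 [96T→87T]: ω = 1023.5733×96/87 = 1129.4602 rpm, dir flips to +; running = +1129.4602

+1129.4602 rpm (same as input, |ω| = 1129.4602 rpm)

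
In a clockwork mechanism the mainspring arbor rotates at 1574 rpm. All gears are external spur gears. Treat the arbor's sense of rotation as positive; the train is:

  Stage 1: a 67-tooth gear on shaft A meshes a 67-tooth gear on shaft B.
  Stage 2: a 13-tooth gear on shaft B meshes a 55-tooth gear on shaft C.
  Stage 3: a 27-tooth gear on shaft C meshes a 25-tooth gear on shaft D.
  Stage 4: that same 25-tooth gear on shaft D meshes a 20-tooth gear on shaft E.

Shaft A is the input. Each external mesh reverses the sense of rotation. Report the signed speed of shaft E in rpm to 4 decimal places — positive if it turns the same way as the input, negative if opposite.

+502.2491 rpm (same as input, |ω| = 502.2491 rpm)

Stage 1 [67T→67T]: ω = 1574.0000×67/67 = 1574.0000 rpm, dir flips to −; running = −1574.0000
Stage 2 [13T→55T]: ω = 1574.0000×13/55 = 372.0364 rpm, dir flips to +; running = +372.0364
Stage 3 [27T→25T]: ω = 372.0364×27/25 = 401.7993 rpm, dir flips to −; running = −401.7993
Stage 4 [25T→20T]: ω = 401.7993×25/20 = 502.2491 rpm, dir flips to +; running = +502.2491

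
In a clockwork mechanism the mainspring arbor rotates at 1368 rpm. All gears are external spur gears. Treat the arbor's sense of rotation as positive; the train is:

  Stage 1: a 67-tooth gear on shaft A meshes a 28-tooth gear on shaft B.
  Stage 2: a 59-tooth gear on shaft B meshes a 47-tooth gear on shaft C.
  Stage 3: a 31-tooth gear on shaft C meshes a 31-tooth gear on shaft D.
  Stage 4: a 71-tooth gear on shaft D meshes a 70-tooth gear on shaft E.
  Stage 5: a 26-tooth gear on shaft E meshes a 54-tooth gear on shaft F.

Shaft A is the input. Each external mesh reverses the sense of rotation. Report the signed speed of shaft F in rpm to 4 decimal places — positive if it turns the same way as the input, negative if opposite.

Stage 1 [67T→28T]: ω = 1368.0000×67/28 = 3273.4286 rpm, dir flips to −; running = −3273.4286
Stage 2 [59T→47T]: ω = 3273.4286×59/47 = 4109.1976 rpm, dir flips to +; running = +4109.1976
Stage 3 [31T→31T]: ω = 4109.1976×31/31 = 4109.1976 rpm, dir flips to −; running = −4109.1976
Stage 4 [71T→70T]: ω = 4109.1976×71/70 = 4167.9004 rpm, dir flips to +; running = +4167.9004
Stage 5 [26T→54T]: ω = 4167.9004×26/54 = 2006.7669 rpm, dir flips to −; running = −2006.7669

-2006.7669 rpm (opposite to input, |ω| = 2006.7669 rpm)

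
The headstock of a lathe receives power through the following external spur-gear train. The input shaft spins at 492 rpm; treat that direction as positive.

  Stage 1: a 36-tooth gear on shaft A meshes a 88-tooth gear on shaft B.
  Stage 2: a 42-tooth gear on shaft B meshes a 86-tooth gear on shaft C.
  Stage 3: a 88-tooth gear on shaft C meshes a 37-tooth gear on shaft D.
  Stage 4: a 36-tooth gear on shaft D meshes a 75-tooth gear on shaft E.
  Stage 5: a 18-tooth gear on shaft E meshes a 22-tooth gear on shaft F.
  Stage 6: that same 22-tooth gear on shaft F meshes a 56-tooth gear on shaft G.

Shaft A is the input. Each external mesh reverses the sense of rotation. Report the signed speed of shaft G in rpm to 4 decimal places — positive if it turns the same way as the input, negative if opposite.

+36.0697 rpm (same as input, |ω| = 36.0697 rpm)

Stage 1 [36T→88T]: ω = 492.0000×36/88 = 201.2727 rpm, dir flips to −; running = −201.2727
Stage 2 [42T→86T]: ω = 201.2727×42/86 = 98.2960 rpm, dir flips to +; running = +98.2960
Stage 3 [88T→37T]: ω = 98.2960×88/37 = 233.7850 rpm, dir flips to −; running = −233.7850
Stage 4 [36T→75T]: ω = 233.7850×36/75 = 112.2168 rpm, dir flips to +; running = +112.2168
Stage 5 [18T→22T]: ω = 112.2168×18/22 = 91.8138 rpm, dir flips to −; running = −91.8138
Stage 6 [22T→56T]: ω = 91.8138×22/56 = 36.0697 rpm, dir flips to +; running = +36.0697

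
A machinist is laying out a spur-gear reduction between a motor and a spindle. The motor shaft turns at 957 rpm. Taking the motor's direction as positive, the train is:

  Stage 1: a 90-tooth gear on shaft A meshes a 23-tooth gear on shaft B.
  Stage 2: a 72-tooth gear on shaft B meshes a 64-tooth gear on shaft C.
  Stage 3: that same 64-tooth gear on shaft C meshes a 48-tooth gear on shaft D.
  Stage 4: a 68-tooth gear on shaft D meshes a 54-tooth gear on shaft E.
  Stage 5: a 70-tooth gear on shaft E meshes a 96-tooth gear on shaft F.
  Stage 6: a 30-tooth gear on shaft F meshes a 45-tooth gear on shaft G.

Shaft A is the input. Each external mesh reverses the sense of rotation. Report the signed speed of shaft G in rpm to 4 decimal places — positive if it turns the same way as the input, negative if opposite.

+3438.4964 rpm (same as input, |ω| = 3438.4964 rpm)

Stage 1 [90T→23T]: ω = 957.0000×90/23 = 3744.7826 rpm, dir flips to −; running = −3744.7826
Stage 2 [72T→64T]: ω = 3744.7826×72/64 = 4212.8804 rpm, dir flips to +; running = +4212.8804
Stage 3 [64T→48T]: ω = 4212.8804×64/48 = 5617.1739 rpm, dir flips to −; running = −5617.1739
Stage 4 [68T→54T]: ω = 5617.1739×68/54 = 7073.4783 rpm, dir flips to +; running = +7073.4783
Stage 5 [70T→96T]: ω = 7073.4783×70/96 = 5157.7446 rpm, dir flips to −; running = −5157.7446
Stage 6 [30T→45T]: ω = 5157.7446×30/45 = 3438.4964 rpm, dir flips to +; running = +3438.4964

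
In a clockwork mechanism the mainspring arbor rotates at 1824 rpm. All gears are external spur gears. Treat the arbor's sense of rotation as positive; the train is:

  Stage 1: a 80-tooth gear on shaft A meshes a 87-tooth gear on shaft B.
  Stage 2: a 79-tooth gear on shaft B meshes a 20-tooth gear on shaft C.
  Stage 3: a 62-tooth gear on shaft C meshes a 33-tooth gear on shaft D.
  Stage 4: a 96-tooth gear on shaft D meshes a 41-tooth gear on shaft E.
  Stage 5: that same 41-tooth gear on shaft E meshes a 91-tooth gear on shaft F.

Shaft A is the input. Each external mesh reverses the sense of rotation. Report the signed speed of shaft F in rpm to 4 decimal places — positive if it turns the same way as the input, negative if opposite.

-13131.0742 rpm (opposite to input, |ω| = 13131.0742 rpm)

Stage 1 [80T→87T]: ω = 1824.0000×80/87 = 1677.2414 rpm, dir flips to −; running = −1677.2414
Stage 2 [79T→20T]: ω = 1677.2414×79/20 = 6625.1034 rpm, dir flips to +; running = +6625.1034
Stage 3 [62T→33T]: ω = 6625.1034×62/33 = 12447.1641 rpm, dir flips to −; running = −12447.1641
Stage 4 [96T→41T]: ω = 12447.1641×96/41 = 29144.5792 rpm, dir flips to +; running = +29144.5792
Stage 5 [41T→91T]: ω = 29144.5792×41/91 = 13131.0742 rpm, dir flips to −; running = −13131.0742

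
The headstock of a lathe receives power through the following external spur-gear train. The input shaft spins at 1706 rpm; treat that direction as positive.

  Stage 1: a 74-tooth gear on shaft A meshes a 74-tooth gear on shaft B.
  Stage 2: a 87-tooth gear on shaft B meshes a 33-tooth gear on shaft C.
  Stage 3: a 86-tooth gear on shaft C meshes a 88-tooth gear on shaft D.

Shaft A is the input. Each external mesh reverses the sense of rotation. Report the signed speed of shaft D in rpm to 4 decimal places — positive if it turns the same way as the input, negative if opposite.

-4395.4174 rpm (opposite to input, |ω| = 4395.4174 rpm)

Stage 1 [74T→74T]: ω = 1706.0000×74/74 = 1706.0000 rpm, dir flips to −; running = −1706.0000
Stage 2 [87T→33T]: ω = 1706.0000×87/33 = 4497.6364 rpm, dir flips to +; running = +4497.6364
Stage 3 [86T→88T]: ω = 4497.6364×86/88 = 4395.4174 rpm, dir flips to −; running = −4395.4174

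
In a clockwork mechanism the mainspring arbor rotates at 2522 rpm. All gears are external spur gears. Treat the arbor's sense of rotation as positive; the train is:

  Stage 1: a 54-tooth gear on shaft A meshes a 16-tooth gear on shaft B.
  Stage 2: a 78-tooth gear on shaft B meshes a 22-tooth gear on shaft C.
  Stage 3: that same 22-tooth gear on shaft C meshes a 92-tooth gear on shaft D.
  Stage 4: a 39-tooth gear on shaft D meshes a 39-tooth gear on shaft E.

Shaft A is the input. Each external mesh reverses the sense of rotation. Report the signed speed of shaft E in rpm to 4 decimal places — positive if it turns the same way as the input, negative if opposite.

Stage 1 [54T→16T]: ω = 2522.0000×54/16 = 8511.7500 rpm, dir flips to −; running = −8511.7500
Stage 2 [78T→22T]: ω = 8511.7500×78/22 = 30178.0227 rpm, dir flips to +; running = +30178.0227
Stage 3 [22T→92T]: ω = 30178.0227×22/92 = 7216.4837 rpm, dir flips to −; running = −7216.4837
Stage 4 [39T→39T]: ω = 7216.4837×39/39 = 7216.4837 rpm, dir flips to +; running = +7216.4837

+7216.4837 rpm (same as input, |ω| = 7216.4837 rpm)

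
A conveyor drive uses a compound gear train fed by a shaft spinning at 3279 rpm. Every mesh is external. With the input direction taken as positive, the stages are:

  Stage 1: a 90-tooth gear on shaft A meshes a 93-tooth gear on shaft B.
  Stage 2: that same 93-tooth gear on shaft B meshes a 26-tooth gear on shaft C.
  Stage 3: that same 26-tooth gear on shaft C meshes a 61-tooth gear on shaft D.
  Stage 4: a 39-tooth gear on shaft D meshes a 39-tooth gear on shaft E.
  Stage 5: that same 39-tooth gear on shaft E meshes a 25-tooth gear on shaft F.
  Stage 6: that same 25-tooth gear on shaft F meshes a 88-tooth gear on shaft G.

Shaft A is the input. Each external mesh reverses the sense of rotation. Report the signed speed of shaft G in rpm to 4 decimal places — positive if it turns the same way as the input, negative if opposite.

+2144.0555 rpm (same as input, |ω| = 2144.0555 rpm)

Stage 1 [90T→93T]: ω = 3279.0000×90/93 = 3173.2258 rpm, dir flips to −; running = −3173.2258
Stage 2 [93T→26T]: ω = 3173.2258×93/26 = 11350.3846 rpm, dir flips to +; running = +11350.3846
Stage 3 [26T→61T]: ω = 11350.3846×26/61 = 4837.8689 rpm, dir flips to −; running = −4837.8689
Stage 4 [39T→39T]: ω = 4837.8689×39/39 = 4837.8689 rpm, dir flips to +; running = +4837.8689
Stage 5 [39T→25T]: ω = 4837.8689×39/25 = 7547.0754 rpm, dir flips to −; running = −7547.0754
Stage 6 [25T→88T]: ω = 7547.0754×25/88 = 2144.0555 rpm, dir flips to +; running = +2144.0555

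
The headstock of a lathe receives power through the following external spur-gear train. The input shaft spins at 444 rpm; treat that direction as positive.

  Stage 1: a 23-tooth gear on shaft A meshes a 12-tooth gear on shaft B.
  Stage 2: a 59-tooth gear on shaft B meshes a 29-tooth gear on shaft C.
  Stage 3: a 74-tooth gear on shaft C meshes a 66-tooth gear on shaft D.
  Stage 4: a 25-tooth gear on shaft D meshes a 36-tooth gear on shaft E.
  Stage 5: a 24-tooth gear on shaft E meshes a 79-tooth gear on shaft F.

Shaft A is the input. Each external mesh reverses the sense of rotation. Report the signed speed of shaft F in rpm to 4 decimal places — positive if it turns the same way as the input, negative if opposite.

Stage 1 [23T→12T]: ω = 444.0000×23/12 = 851.0000 rpm, dir flips to −; running = −851.0000
Stage 2 [59T→29T]: ω = 851.0000×59/29 = 1731.3448 rpm, dir flips to +; running = +1731.3448
Stage 3 [74T→66T]: ω = 1731.3448×74/66 = 1941.2048 rpm, dir flips to −; running = −1941.2048
Stage 4 [25T→36T]: ω = 1941.2048×25/36 = 1348.0589 rpm, dir flips to +; running = +1348.0589
Stage 5 [24T→79T]: ω = 1348.0589×24/79 = 409.5369 rpm, dir flips to −; running = −409.5369

-409.5369 rpm (opposite to input, |ω| = 409.5369 rpm)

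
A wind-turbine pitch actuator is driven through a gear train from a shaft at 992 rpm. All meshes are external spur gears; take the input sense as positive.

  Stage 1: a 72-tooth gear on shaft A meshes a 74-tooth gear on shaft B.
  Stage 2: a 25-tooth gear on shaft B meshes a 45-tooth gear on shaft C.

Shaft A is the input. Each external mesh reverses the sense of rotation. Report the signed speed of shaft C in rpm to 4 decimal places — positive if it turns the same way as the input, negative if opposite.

+536.2162 rpm (same as input, |ω| = 536.2162 rpm)

Stage 1 [72T→74T]: ω = 992.0000×72/74 = 965.1892 rpm, dir flips to −; running = −965.1892
Stage 2 [25T→45T]: ω = 965.1892×25/45 = 536.2162 rpm, dir flips to +; running = +536.2162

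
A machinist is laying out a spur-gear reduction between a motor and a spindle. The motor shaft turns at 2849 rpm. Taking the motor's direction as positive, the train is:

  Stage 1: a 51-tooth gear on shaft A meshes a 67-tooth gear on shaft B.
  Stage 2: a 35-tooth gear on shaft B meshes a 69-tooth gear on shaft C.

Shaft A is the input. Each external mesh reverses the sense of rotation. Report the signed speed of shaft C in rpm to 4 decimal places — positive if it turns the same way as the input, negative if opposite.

+1100.0357 rpm (same as input, |ω| = 1100.0357 rpm)

Stage 1 [51T→67T]: ω = 2849.0000×51/67 = 2168.6418 rpm, dir flips to −; running = −2168.6418
Stage 2 [35T→69T]: ω = 2168.6418×35/69 = 1100.0357 rpm, dir flips to +; running = +1100.0357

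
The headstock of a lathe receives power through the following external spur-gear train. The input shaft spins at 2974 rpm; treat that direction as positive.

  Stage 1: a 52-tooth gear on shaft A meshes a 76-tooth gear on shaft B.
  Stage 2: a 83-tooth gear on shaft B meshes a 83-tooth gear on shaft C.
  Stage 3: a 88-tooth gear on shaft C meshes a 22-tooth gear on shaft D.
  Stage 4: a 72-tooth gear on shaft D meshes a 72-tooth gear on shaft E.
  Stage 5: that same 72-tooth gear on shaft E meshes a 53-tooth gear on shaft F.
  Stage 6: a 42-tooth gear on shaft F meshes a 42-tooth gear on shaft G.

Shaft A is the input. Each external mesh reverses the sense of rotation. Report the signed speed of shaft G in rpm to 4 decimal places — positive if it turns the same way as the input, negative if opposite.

+11057.2552 rpm (same as input, |ω| = 11057.2552 rpm)

Stage 1 [52T→76T]: ω = 2974.0000×52/76 = 2034.8421 rpm, dir flips to −; running = −2034.8421
Stage 2 [83T→83T]: ω = 2034.8421×83/83 = 2034.8421 rpm, dir flips to +; running = +2034.8421
Stage 3 [88T→22T]: ω = 2034.8421×88/22 = 8139.3684 rpm, dir flips to −; running = −8139.3684
Stage 4 [72T→72T]: ω = 8139.3684×72/72 = 8139.3684 rpm, dir flips to +; running = +8139.3684
Stage 5 [72T→53T]: ω = 8139.3684×72/53 = 11057.2552 rpm, dir flips to −; running = −11057.2552
Stage 6 [42T→42T]: ω = 11057.2552×42/42 = 11057.2552 rpm, dir flips to +; running = +11057.2552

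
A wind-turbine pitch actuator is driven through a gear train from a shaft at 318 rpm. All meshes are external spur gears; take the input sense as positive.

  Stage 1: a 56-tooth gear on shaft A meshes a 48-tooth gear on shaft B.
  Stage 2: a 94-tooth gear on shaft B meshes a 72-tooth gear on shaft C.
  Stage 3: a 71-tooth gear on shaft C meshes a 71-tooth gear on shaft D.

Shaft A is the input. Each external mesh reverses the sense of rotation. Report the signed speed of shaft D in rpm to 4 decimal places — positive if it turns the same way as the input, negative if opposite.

Stage 1 [56T→48T]: ω = 318.0000×56/48 = 371.0000 rpm, dir flips to −; running = −371.0000
Stage 2 [94T→72T]: ω = 371.0000×94/72 = 484.3611 rpm, dir flips to +; running = +484.3611
Stage 3 [71T→71T]: ω = 484.3611×71/71 = 484.3611 rpm, dir flips to −; running = −484.3611

-484.3611 rpm (opposite to input, |ω| = 484.3611 rpm)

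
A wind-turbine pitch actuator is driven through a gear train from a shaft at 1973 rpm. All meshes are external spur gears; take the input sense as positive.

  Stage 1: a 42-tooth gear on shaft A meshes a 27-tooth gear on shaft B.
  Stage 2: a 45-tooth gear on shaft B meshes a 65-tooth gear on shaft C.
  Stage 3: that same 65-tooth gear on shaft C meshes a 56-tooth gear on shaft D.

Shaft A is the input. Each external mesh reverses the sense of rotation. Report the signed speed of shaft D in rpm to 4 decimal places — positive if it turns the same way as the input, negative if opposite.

Stage 1 [42T→27T]: ω = 1973.0000×42/27 = 3069.1111 rpm, dir flips to −; running = −3069.1111
Stage 2 [45T→65T]: ω = 3069.1111×45/65 = 2124.7692 rpm, dir flips to +; running = +2124.7692
Stage 3 [65T→56T]: ω = 2124.7692×65/56 = 2466.2500 rpm, dir flips to −; running = −2466.2500

-2466.2500 rpm (opposite to input, |ω| = 2466.2500 rpm)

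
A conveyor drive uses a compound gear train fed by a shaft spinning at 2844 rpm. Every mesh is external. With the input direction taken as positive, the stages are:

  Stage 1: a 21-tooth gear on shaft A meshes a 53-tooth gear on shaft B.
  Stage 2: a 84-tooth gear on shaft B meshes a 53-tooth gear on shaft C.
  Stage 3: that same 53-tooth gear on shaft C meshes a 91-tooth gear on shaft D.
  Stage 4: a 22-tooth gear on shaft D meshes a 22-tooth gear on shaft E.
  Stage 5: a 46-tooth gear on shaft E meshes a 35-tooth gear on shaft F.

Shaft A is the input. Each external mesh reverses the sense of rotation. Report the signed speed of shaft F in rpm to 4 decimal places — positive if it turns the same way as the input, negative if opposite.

-1367.1013 rpm (opposite to input, |ω| = 1367.1013 rpm)

Stage 1 [21T→53T]: ω = 2844.0000×21/53 = 1126.8679 rpm, dir flips to −; running = −1126.8679
Stage 2 [84T→53T]: ω = 1126.8679×84/53 = 1785.9794 rpm, dir flips to +; running = +1785.9794
Stage 3 [53T→91T]: ω = 1785.9794×53/91 = 1040.1858 rpm, dir flips to −; running = −1040.1858
Stage 4 [22T→22T]: ω = 1040.1858×22/22 = 1040.1858 rpm, dir flips to +; running = +1040.1858
Stage 5 [46T→35T]: ω = 1040.1858×46/35 = 1367.1013 rpm, dir flips to −; running = −1367.1013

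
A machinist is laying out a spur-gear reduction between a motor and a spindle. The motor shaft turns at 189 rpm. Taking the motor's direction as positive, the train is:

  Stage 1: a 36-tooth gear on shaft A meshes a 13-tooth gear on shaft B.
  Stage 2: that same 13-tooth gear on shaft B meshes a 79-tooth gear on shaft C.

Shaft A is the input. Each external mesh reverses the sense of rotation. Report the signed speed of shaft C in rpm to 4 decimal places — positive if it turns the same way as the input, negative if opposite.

+86.1266 rpm (same as input, |ω| = 86.1266 rpm)

Stage 1 [36T→13T]: ω = 189.0000×36/13 = 523.3846 rpm, dir flips to −; running = −523.3846
Stage 2 [13T→79T]: ω = 523.3846×13/79 = 86.1266 rpm, dir flips to +; running = +86.1266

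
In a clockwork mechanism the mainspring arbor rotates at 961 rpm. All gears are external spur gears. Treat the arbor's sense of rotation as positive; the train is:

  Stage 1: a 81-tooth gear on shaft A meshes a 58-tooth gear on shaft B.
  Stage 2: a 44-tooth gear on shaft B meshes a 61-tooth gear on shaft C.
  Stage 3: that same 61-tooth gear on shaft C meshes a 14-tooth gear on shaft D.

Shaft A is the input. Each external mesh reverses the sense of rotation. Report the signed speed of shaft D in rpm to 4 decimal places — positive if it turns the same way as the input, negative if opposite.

-4217.9852 rpm (opposite to input, |ω| = 4217.9852 rpm)

Stage 1 [81T→58T]: ω = 961.0000×81/58 = 1342.0862 rpm, dir flips to −; running = −1342.0862
Stage 2 [44T→61T]: ω = 1342.0862×44/61 = 968.0622 rpm, dir flips to +; running = +968.0622
Stage 3 [61T→14T]: ω = 968.0622×61/14 = 4217.9852 rpm, dir flips to −; running = −4217.9852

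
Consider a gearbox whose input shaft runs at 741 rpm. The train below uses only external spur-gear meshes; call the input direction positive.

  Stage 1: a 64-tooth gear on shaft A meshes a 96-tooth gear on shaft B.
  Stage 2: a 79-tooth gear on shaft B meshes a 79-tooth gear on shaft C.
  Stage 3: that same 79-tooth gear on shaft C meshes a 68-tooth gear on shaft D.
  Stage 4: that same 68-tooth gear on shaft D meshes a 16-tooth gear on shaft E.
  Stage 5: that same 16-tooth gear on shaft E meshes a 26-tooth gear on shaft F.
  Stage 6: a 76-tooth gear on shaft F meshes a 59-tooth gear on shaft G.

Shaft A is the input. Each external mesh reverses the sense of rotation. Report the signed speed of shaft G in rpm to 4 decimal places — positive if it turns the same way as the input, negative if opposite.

+1933.4915 rpm (same as input, |ω| = 1933.4915 rpm)

Stage 1 [64T→96T]: ω = 741.0000×64/96 = 494.0000 rpm, dir flips to −; running = −494.0000
Stage 2 [79T→79T]: ω = 494.0000×79/79 = 494.0000 rpm, dir flips to +; running = +494.0000
Stage 3 [79T→68T]: ω = 494.0000×79/68 = 573.9118 rpm, dir flips to −; running = −573.9118
Stage 4 [68T→16T]: ω = 573.9118×68/16 = 2439.1250 rpm, dir flips to +; running = +2439.1250
Stage 5 [16T→26T]: ω = 2439.1250×16/26 = 1501.0000 rpm, dir flips to −; running = −1501.0000
Stage 6 [76T→59T]: ω = 1501.0000×76/59 = 1933.4915 rpm, dir flips to +; running = +1933.4915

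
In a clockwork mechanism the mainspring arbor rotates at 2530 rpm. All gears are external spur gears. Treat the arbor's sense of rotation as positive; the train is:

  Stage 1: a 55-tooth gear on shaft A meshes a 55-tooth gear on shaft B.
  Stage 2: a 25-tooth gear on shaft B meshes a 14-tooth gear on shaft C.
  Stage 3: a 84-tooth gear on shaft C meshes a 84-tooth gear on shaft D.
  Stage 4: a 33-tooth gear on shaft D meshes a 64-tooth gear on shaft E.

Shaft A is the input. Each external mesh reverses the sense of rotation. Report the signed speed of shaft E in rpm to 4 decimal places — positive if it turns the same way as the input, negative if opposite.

+2329.5201 rpm (same as input, |ω| = 2329.5201 rpm)

Stage 1 [55T→55T]: ω = 2530.0000×55/55 = 2530.0000 rpm, dir flips to −; running = −2530.0000
Stage 2 [25T→14T]: ω = 2530.0000×25/14 = 4517.8571 rpm, dir flips to +; running = +4517.8571
Stage 3 [84T→84T]: ω = 4517.8571×84/84 = 4517.8571 rpm, dir flips to −; running = −4517.8571
Stage 4 [33T→64T]: ω = 4517.8571×33/64 = 2329.5201 rpm, dir flips to +; running = +2329.5201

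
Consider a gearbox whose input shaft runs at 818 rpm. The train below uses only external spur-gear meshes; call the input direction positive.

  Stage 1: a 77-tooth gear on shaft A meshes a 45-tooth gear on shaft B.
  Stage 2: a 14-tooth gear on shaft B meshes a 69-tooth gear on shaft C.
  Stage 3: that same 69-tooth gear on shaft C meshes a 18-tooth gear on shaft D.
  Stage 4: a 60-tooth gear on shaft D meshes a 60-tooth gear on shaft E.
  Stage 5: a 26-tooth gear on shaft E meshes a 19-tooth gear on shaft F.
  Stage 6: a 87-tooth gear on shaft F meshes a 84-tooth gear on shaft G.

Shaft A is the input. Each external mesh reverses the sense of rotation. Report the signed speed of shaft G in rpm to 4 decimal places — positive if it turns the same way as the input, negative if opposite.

+1542.9319 rpm (same as input, |ω| = 1542.9319 rpm)

Stage 1 [77T→45T]: ω = 818.0000×77/45 = 1399.6889 rpm, dir flips to −; running = −1399.6889
Stage 2 [14T→69T]: ω = 1399.6889×14/69 = 283.9948 rpm, dir flips to +; running = +283.9948
Stage 3 [69T→18T]: ω = 283.9948×69/18 = 1088.6469 rpm, dir flips to −; running = −1088.6469
Stage 4 [60T→60T]: ω = 1088.6469×60/60 = 1088.6469 rpm, dir flips to +; running = +1088.6469
Stage 5 [26T→19T]: ω = 1088.6469×26/19 = 1489.7274 rpm, dir flips to −; running = −1489.7274
Stage 6 [87T→84T]: ω = 1489.7274×87/84 = 1542.9319 rpm, dir flips to +; running = +1542.9319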